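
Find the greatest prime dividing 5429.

89

5429 = 61 · 89
89 is prime.
So 5429 = 61 · 89; the largest prime factor is 89.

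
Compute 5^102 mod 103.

5^1 ≡ 5 (mod 103)
5^2 ≡ 5^2 = 25 ≡ 25 (mod 103)
5^4 ≡ 25^2 = 625 ≡ 7 (mod 103)
5^8 ≡ 7^2 = 49 ≡ 49 (mod 103)
5^16 ≡ 49^2 = 2401 ≡ 32 (mod 103)
5^32 ≡ 32^2 = 1024 ≡ 97 (mod 103)
5^64 ≡ 97^2 = 9409 ≡ 36 (mod 103)
102 = 64 + 32 + 4 + 2 in binary powers of 2.
So 5^102 ≡ 36 · 97 · 7 · 25 ≡ 1 (mod 103).
Since the result is 1, base 5 gives no evidence that 103 is composite.

1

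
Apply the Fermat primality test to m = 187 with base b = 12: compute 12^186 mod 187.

12^1 ≡ 12 (mod 187)
12^2 ≡ 12^2 = 144 ≡ 144 (mod 187)
12^4 ≡ 144^2 = 20736 ≡ 166 (mod 187)
12^8 ≡ 166^2 = 27556 ≡ 67 (mod 187)
12^16 ≡ 67^2 = 4489 ≡ 1 (mod 187)
12^32 ≡ 1^2 = 1 ≡ 1 (mod 187)
12^64 ≡ 1^2 = 1 ≡ 1 (mod 187)
12^128 ≡ 1^2 = 1 ≡ 1 (mod 187)
186 = 128 + 32 + 16 + 8 + 2 in binary powers of 2.
So 12^186 ≡ 1 · 1 · 1 · 67 · 144 ≡ 111 (mod 187).
Since 111 ≠ 1, base 12 is a Fermat witness: 187 is composite.

111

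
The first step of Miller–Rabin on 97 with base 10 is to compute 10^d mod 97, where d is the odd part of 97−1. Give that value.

97 − 1 = 96 = 2^5 · 3, so d = 3.
10^1 ≡ 10 (mod 97)
10^2 ≡ 10^2 = 100 ≡ 3 (mod 97)
3 = 2 + 1 in binary powers of 2.
So 10^3 ≡ 3 · 10 ≡ 30 (mod 97).
Squaring chain: 30 → 27 → 50 → 75 → 96; reaches −1, so base 10 does not prove 97 composite.

30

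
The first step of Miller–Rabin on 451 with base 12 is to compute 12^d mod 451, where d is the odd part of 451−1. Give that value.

451 − 1 = 450 = 2^1 · 225, so d = 225.
12^1 ≡ 12 (mod 451)
12^2 ≡ 12^2 = 144 ≡ 144 (mod 451)
12^4 ≡ 144^2 = 20736 ≡ 441 (mod 451)
12^8 ≡ 441^2 = 194481 ≡ 100 (mod 451)
12^16 ≡ 100^2 = 10000 ≡ 78 (mod 451)
12^32 ≡ 78^2 = 6084 ≡ 221 (mod 451)
12^64 ≡ 221^2 = 48841 ≡ 133 (mod 451)
12^128 ≡ 133^2 = 17689 ≡ 100 (mod 451)
225 = 128 + 64 + 32 + 1 in binary powers of 2.
So 12^225 ≡ 100 · 133 · 221 · 12 ≡ 243 (mod 451).
Squaring chain: 243; never reaches −1, so base 12 is a Miller–Rabin witness that 451 is composite.

243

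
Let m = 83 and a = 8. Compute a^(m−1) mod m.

1

8^1 ≡ 8 (mod 83)
8^2 ≡ 8^2 = 64 ≡ 64 (mod 83)
8^4 ≡ 64^2 = 4096 ≡ 29 (mod 83)
8^8 ≡ 29^2 = 841 ≡ 11 (mod 83)
8^16 ≡ 11^2 = 121 ≡ 38 (mod 83)
8^32 ≡ 38^2 = 1444 ≡ 33 (mod 83)
8^64 ≡ 33^2 = 1089 ≡ 10 (mod 83)
82 = 64 + 16 + 2 in binary powers of 2.
So 8^82 ≡ 10 · 38 · 64 ≡ 1 (mod 83).
Since the result is 1, base 8 gives no evidence that 83 is composite.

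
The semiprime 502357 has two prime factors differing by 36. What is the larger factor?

Since p = q + 36, we have 502357 = q(q + 36), so q² + 36q − 502357 = 0.
Discriminant: 36² + 4·502357 = 1296 + 2009428 = 2010724; √2010724 = 1418.
q = (−36 + 1418)/2 = 691, and p = q + 36 = 727.
Check: 691 · 727 = 502357.

727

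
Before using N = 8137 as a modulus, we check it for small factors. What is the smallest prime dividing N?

79

8137 is odd.
Digit sum 19, not divisible by 3.
Ends in 7: not divisible by 5.
7: 8137 = 7·1162 + 3
11: 8137 = 11·739 + 8
13: 8137 = 13·625 + 12
17: 8137 = 17·478 + 11
19: 8137 = 19·428 + 5
23: 8137 = 23·353 + 18
29: 8137 = 29·280 + 17
31: 8137 = 31·262 + 15
37: 8137 = 37·219 + 34
41: 8137 = 41·198 + 19
43: 8137 = 43·189 + 10
47: 8137 = 47·173 + 6
53: 8137 = 53·153 + 28
59: 8137 = 59·137 + 54
61: 8137 = 61·133 + 24
67: 8137 = 67·121 + 30
71: 8137 = 71·114 + 43
73: 8137 = 73·111 + 34
79: 8137 = 79·103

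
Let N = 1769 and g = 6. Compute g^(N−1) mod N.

571

6^1 ≡ 6 (mod 1769)
6^2 ≡ 6^2 = 36 ≡ 36 (mod 1769)
6^4 ≡ 36^2 = 1296 ≡ 1296 (mod 1769)
6^8 ≡ 1296^2 = 1679616 ≡ 835 (mod 1769)
6^16 ≡ 835^2 = 697225 ≡ 239 (mod 1769)
6^32 ≡ 239^2 = 57121 ≡ 513 (mod 1769)
6^64 ≡ 513^2 = 263169 ≡ 1357 (mod 1769)
6^128 ≡ 1357^2 = 1841449 ≡ 1689 (mod 1769)
6^256 ≡ 1689^2 = 2852721 ≡ 1093 (mod 1769)
6^512 ≡ 1093^2 = 1194649 ≡ 574 (mod 1769)
6^1024 ≡ 574^2 = 329476 ≡ 442 (mod 1769)
1768 = 1024 + 512 + 128 + 64 + 32 + 8 in binary powers of 2.
So 6^1768 ≡ 442 · 574 · 1689 · 1357 · 513 · 835 ≡ 571 (mod 1769).
Since 571 ≠ 1, base 6 is a Fermat witness: 1769 is composite.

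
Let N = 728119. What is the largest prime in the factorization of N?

59

728119 = 7 · 104017
104017 = 41 · 2537
2537 = 43 · 59
59 is prime.
So 728119 = 7 · 41 · 43 · 59; the largest prime factor is 59.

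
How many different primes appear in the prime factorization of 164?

164 = 2^2 · 41
164 = 2^2 · 41, which has 2 distinct prime factors.

2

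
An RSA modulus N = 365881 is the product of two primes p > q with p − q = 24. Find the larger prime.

617

Since p = q + 24, we have 365881 = q(q + 24), so q² + 24q − 365881 = 0.
Discriminant: 24² + 4·365881 = 576 + 1463524 = 1464100; √1464100 = 1210.
q = (−24 + 1210)/2 = 593, and p = q + 24 = 617.
Check: 593 · 617 = 365881.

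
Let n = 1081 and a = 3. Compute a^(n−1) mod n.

768

3^1 ≡ 3 (mod 1081)
3^2 ≡ 3^2 = 9 ≡ 9 (mod 1081)
3^4 ≡ 9^2 = 81 ≡ 81 (mod 1081)
3^8 ≡ 81^2 = 6561 ≡ 75 (mod 1081)
3^16 ≡ 75^2 = 5625 ≡ 220 (mod 1081)
3^32 ≡ 220^2 = 48400 ≡ 836 (mod 1081)
3^64 ≡ 836^2 = 698896 ≡ 570 (mod 1081)
3^128 ≡ 570^2 = 324900 ≡ 600 (mod 1081)
3^256 ≡ 600^2 = 360000 ≡ 27 (mod 1081)
3^512 ≡ 27^2 = 729 ≡ 729 (mod 1081)
3^1024 ≡ 729^2 = 531441 ≡ 670 (mod 1081)
1080 = 1024 + 32 + 16 + 8 in binary powers of 2.
So 3^1080 ≡ 670 · 836 · 220 · 75 ≡ 768 (mod 1081).
Since 768 ≠ 1, base 3 is a Fermat witness: 1081 is composite.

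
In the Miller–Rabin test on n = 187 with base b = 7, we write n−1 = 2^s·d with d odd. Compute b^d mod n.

57

187 − 1 = 186 = 2^1 · 93, so d = 93.
7^1 ≡ 7 (mod 187)
7^2 ≡ 7^2 = 49 ≡ 49 (mod 187)
7^4 ≡ 49^2 = 2401 ≡ 157 (mod 187)
7^8 ≡ 157^2 = 24649 ≡ 152 (mod 187)
7^16 ≡ 152^2 = 23104 ≡ 103 (mod 187)
7^32 ≡ 103^2 = 10609 ≡ 137 (mod 187)
7^64 ≡ 137^2 = 18769 ≡ 69 (mod 187)
93 = 64 + 16 + 8 + 4 + 1 in binary powers of 2.
So 7^93 ≡ 69 · 103 · 152 · 157 · 7 ≡ 57 (mod 187).
Squaring chain: 57; never reaches −1, so base 7 is a Miller–Rabin witness that 187 is composite.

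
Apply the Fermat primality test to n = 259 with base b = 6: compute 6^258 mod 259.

6^1 ≡ 6 (mod 259)
6^2 ≡ 6^2 = 36 ≡ 36 (mod 259)
6^4 ≡ 36^2 = 1296 ≡ 1 (mod 259)
6^8 ≡ 1^2 = 1 ≡ 1 (mod 259)
6^16 ≡ 1^2 = 1 ≡ 1 (mod 259)
6^32 ≡ 1^2 = 1 ≡ 1 (mod 259)
6^64 ≡ 1^2 = 1 ≡ 1 (mod 259)
6^128 ≡ 1^2 = 1 ≡ 1 (mod 259)
6^256 ≡ 1^2 = 1 ≡ 1 (mod 259)
258 = 256 + 2 in binary powers of 2.
So 6^258 ≡ 1 · 36 ≡ 36 (mod 259).
Since 36 ≠ 1, base 6 is a Fermat witness: 259 is composite.

36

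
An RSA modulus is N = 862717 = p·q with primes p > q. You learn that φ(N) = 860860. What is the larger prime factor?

947

φ(n) = (p−1)(q−1) = n − (p+q) + 1, so p + q = 862717 − 860860 + 1 = 1858.
p and q are the roots of t² − 1858t + 862717 = 0.
Discriminant: 1858² − 4·862717 = 3452164 − 3450868 = 1296; √1296 = 36.
q = (1858 − 36)/2 = 911, p = (1858 + 36)/2 = 947.
Check: 911 · 947 = 862717.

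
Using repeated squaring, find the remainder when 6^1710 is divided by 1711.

993

6^1 ≡ 6 (mod 1711)
6^2 ≡ 6^2 = 36 ≡ 36 (mod 1711)
6^4 ≡ 36^2 = 1296 ≡ 1296 (mod 1711)
6^8 ≡ 1296^2 = 1679616 ≡ 1125 (mod 1711)
6^16 ≡ 1125^2 = 1265625 ≡ 1196 (mod 1711)
6^32 ≡ 1196^2 = 1430416 ≡ 20 (mod 1711)
6^64 ≡ 20^2 = 400 ≡ 400 (mod 1711)
6^128 ≡ 400^2 = 160000 ≡ 877 (mod 1711)
6^256 ≡ 877^2 = 769129 ≡ 890 (mod 1711)
6^512 ≡ 890^2 = 792100 ≡ 1618 (mod 1711)
6^1024 ≡ 1618^2 = 2617924 ≡ 94 (mod 1711)
1710 = 1024 + 512 + 128 + 32 + 8 + 4 + 2 in binary powers of 2.
So 6^1710 ≡ 94 · 1618 · 877 · 20 · 1125 · 1296 · 36 ≡ 993 (mod 1711).
Since 993 ≠ 1, base 6 is a Fermat witness: 1711 is composite.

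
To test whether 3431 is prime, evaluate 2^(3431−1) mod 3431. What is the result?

2^1 ≡ 2 (mod 3431)
2^2 ≡ 2^2 = 4 ≡ 4 (mod 3431)
2^4 ≡ 4^2 = 16 ≡ 16 (mod 3431)
2^8 ≡ 16^2 = 256 ≡ 256 (mod 3431)
2^16 ≡ 256^2 = 65536 ≡ 347 (mod 3431)
2^32 ≡ 347^2 = 120409 ≡ 324 (mod 3431)
2^64 ≡ 324^2 = 104976 ≡ 2046 (mod 3431)
2^128 ≡ 2046^2 = 4186116 ≡ 296 (mod 3431)
2^256 ≡ 296^2 = 87616 ≡ 1841 (mod 3431)
2^512 ≡ 1841^2 = 3389281 ≡ 2884 (mod 3431)
2^1024 ≡ 2884^2 = 8317456 ≡ 712 (mod 3431)
2^2048 ≡ 712^2 = 506944 ≡ 2587 (mod 3431)
3430 = 2048 + 1024 + 256 + 64 + 32 + 4 + 2 in binary powers of 2.
So 2^3430 ≡ 2587 · 712 · 1841 · 2046 · 324 · 16 · 4 ≡ 2922 (mod 3431).
Since 2922 ≠ 1, base 2 is a Fermat witness: 3431 is composite.

2922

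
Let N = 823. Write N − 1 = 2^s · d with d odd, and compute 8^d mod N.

1

823 − 1 = 822 = 2^1 · 411, so d = 411.
8^1 ≡ 8 (mod 823)
8^2 ≡ 8^2 = 64 ≡ 64 (mod 823)
8^4 ≡ 64^2 = 4096 ≡ 804 (mod 823)
8^8 ≡ 804^2 = 646416 ≡ 361 (mod 823)
8^16 ≡ 361^2 = 130321 ≡ 287 (mod 823)
8^32 ≡ 287^2 = 82369 ≡ 69 (mod 823)
8^64 ≡ 69^2 = 4761 ≡ 646 (mod 823)
8^128 ≡ 646^2 = 417316 ≡ 55 (mod 823)
8^256 ≡ 55^2 = 3025 ≡ 556 (mod 823)
411 = 256 + 128 + 16 + 8 + 2 + 1 in binary powers of 2.
So 8^411 ≡ 556 · 55 · 287 · 361 · 64 · 8 ≡ 1 (mod 823).
Since 8^d ≡ 1 (mod 823), base 8 does not prove 823 composite.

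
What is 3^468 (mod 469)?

3^1 ≡ 3 (mod 469)
3^2 ≡ 3^2 = 9 ≡ 9 (mod 469)
3^4 ≡ 9^2 = 81 ≡ 81 (mod 469)
3^8 ≡ 81^2 = 6561 ≡ 464 (mod 469)
3^16 ≡ 464^2 = 215296 ≡ 25 (mod 469)
3^32 ≡ 25^2 = 625 ≡ 156 (mod 469)
3^64 ≡ 156^2 = 24336 ≡ 417 (mod 469)
3^128 ≡ 417^2 = 173889 ≡ 359 (mod 469)
3^256 ≡ 359^2 = 128881 ≡ 375 (mod 469)
468 = 256 + 128 + 64 + 16 + 4 in binary powers of 2.
So 3^468 ≡ 375 · 359 · 417 · 25 · 81 ≡ 260 (mod 469).
Since 260 ≠ 1, base 3 is a Fermat witness: 469 is composite.

260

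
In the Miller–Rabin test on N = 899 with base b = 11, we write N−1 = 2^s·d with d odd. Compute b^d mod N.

899 − 1 = 898 = 2^1 · 449, so d = 449.
11^1 ≡ 11 (mod 899)
11^2 ≡ 11^2 = 121 ≡ 121 (mod 899)
11^4 ≡ 121^2 = 14641 ≡ 257 (mod 899)
11^8 ≡ 257^2 = 66049 ≡ 422 (mod 899)
11^16 ≡ 422^2 = 178084 ≡ 82 (mod 899)
11^32 ≡ 82^2 = 6724 ≡ 431 (mod 899)
11^64 ≡ 431^2 = 185761 ≡ 567 (mod 899)
11^128 ≡ 567^2 = 321489 ≡ 546 (mod 899)
11^256 ≡ 546^2 = 298116 ≡ 547 (mod 899)
449 = 256 + 128 + 64 + 1 in binary powers of 2.
So 11^449 ≡ 547 · 546 · 567 · 11 ≡ 823 (mod 899).
Squaring chain: 823; never reaches −1, so base 11 is a Miller–Rabin witness that 899 is composite.

823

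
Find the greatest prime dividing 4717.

89

4717 = 53 · 89
89 is prime.
So 4717 = 53 · 89; the largest prime factor is 89.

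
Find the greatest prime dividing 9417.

9417 = 3 · 3139
3139 = 43 · 73
73 is prime.
So 9417 = 3 · 43 · 73; the largest prime factor is 73.

73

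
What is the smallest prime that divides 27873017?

27873017 is odd.
Digit sum 35, not divisible by 3.
Ends in 7: not divisible by 5.
7: 27873017 = 7·3981859 + 4
11: 27873017 = 11·2533910 + 7
13: 27873017 = 13·2144078 + 3
17: 27873017 = 17·1639589 + 4
19: 27873017 = 19·1467000 + 17
23: 27873017 = 23·1211870 + 7
29: 27873017 = 29·961138 + 15
31: 27873017 = 31·899129 + 18
37: 27873017 = 37·753324 + 29
41: 27873017 = 41·679829 + 28
43: 27873017 = 43·648209 + 30
47: 27873017 = 47·593042 + 43
53: 27873017 = 53·525905 + 52
59: 27873017 = 59·472424 + 1
61: 27873017 = 61·456934 + 43
67: 27873017 = 67·416015 + 12
71: 27873017 = 71·392577 + 50
73: 27873017 = 73·381822 + 11
79: 27873017 = 79·352823

79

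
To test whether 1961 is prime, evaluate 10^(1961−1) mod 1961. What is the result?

121

10^1 ≡ 10 (mod 1961)
10^2 ≡ 10^2 = 100 ≡ 100 (mod 1961)
10^4 ≡ 100^2 = 10000 ≡ 195 (mod 1961)
10^8 ≡ 195^2 = 38025 ≡ 766 (mod 1961)
10^16 ≡ 766^2 = 586756 ≡ 417 (mod 1961)
10^32 ≡ 417^2 = 173889 ≡ 1321 (mod 1961)
10^64 ≡ 1321^2 = 1745041 ≡ 1712 (mod 1961)
10^128 ≡ 1712^2 = 2930944 ≡ 1210 (mod 1961)
10^256 ≡ 1210^2 = 1464100 ≡ 1194 (mod 1961)
10^512 ≡ 1194^2 = 1425636 ≡ 1950 (mod 1961)
10^1024 ≡ 1950^2 = 3802500 ≡ 121 (mod 1961)
1960 = 1024 + 512 + 256 + 128 + 32 + 8 in binary powers of 2.
So 10^1960 ≡ 121 · 1950 · 1194 · 1210 · 1321 · 766 ≡ 121 (mod 1961).
Since 121 ≠ 1, base 10 is a Fermat witness: 1961 is composite.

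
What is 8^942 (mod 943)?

679

8^1 ≡ 8 (mod 943)
8^2 ≡ 8^2 = 64 ≡ 64 (mod 943)
8^4 ≡ 64^2 = 4096 ≡ 324 (mod 943)
8^8 ≡ 324^2 = 104976 ≡ 303 (mod 943)
8^16 ≡ 303^2 = 91809 ≡ 338 (mod 943)
8^32 ≡ 338^2 = 114244 ≡ 141 (mod 943)
8^64 ≡ 141^2 = 19881 ≡ 78 (mod 943)
8^128 ≡ 78^2 = 6084 ≡ 426 (mod 943)
8^256 ≡ 426^2 = 181476 ≡ 420 (mod 943)
8^512 ≡ 420^2 = 176400 ≡ 59 (mod 943)
942 = 512 + 256 + 128 + 32 + 8 + 4 + 2 in binary powers of 2.
So 8^942 ≡ 59 · 420 · 426 · 141 · 303 · 324 · 64 ≡ 679 (mod 943).
Since 679 ≠ 1, base 8 is a Fermat witness: 943 is composite.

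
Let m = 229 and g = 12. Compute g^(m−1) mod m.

12^1 ≡ 12 (mod 229)
12^2 ≡ 12^2 = 144 ≡ 144 (mod 229)
12^4 ≡ 144^2 = 20736 ≡ 126 (mod 229)
12^8 ≡ 126^2 = 15876 ≡ 75 (mod 229)
12^16 ≡ 75^2 = 5625 ≡ 129 (mod 229)
12^32 ≡ 129^2 = 16641 ≡ 153 (mod 229)
12^64 ≡ 153^2 = 23409 ≡ 51 (mod 229)
12^128 ≡ 51^2 = 2601 ≡ 82 (mod 229)
228 = 128 + 64 + 32 + 4 in binary powers of 2.
So 12^228 ≡ 82 · 51 · 153 · 126 ≡ 1 (mod 229).
Since the result is 1, base 12 gives no evidence that 229 is composite.

1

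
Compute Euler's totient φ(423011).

Factor: 423011 = 17 · 149 · 167.
φ(423011) = (17−1) · (149−1) · (167−1) = 16 · 148 · 166 = 393088.

393088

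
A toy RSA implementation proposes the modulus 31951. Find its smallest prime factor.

31951 is odd.
Digit sum 19, not divisible by 3.
Ends in 1: not divisible by 5.
7: 31951 = 7·4564 + 3
11: 31951 = 11·2904 + 7
13: 31951 = 13·2457 + 10
17: 31951 = 17·1879 + 8
19: 31951 = 19·1681 + 12
23: 31951 = 23·1389 + 4
29: 31951 = 29·1101 + 22
31: 31951 = 31·1030 + 21
37: 31951 = 37·863 + 20
41: 31951 = 41·779 + 12
43: 31951 = 43·743 + 2
47: 31951 = 47·679 + 38
53: 31951 = 53·602 + 45
59: 31951 = 59·541 + 32
61: 31951 = 61·523 + 48
67: 31951 = 67·476 + 59
71: 31951 = 71·450 + 1
73: 31951 = 73·437 + 50
79: 31951 = 79·404 + 35
83: 31951 = 83·384 + 79
89: 31951 = 89·359

89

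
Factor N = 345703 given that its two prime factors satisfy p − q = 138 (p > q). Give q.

523

Since p = q + 138, we have 345703 = q(q + 138), so q² + 138q − 345703 = 0.
Discriminant: 138² + 4·345703 = 19044 + 1382812 = 1401856; √1401856 = 1184.
q = (−138 + 1184)/2 = 523, and p = q + 138 = 661.
Check: 523 · 661 = 345703.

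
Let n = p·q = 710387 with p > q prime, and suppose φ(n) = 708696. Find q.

φ(n) = (p−1)(q−1) = n − (p+q) + 1, so p + q = 710387 − 708696 + 1 = 1692.
p and q are the roots of t² − 1692t + 710387 = 0.
Discriminant: 1692² − 4·710387 = 2862864 − 2841548 = 21316; √21316 = 146.
q = (1692 − 146)/2 = 773, p = (1692 + 146)/2 = 919.
Check: 773 · 919 = 710387.

773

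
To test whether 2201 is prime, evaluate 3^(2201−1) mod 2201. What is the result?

3^1 ≡ 3 (mod 2201)
3^2 ≡ 3^2 = 9 ≡ 9 (mod 2201)
3^4 ≡ 9^2 = 81 ≡ 81 (mod 2201)
3^8 ≡ 81^2 = 6561 ≡ 2159 (mod 2201)
3^16 ≡ 2159^2 = 4661281 ≡ 1764 (mod 2201)
3^32 ≡ 1764^2 = 3111696 ≡ 1683 (mod 2201)
3^64 ≡ 1683^2 = 2832489 ≡ 2003 (mod 2201)
3^128 ≡ 2003^2 = 4012009 ≡ 1787 (mod 2201)
3^256 ≡ 1787^2 = 3193369 ≡ 1919 (mod 2201)
3^512 ≡ 1919^2 = 3682561 ≡ 288 (mod 2201)
3^1024 ≡ 288^2 = 82944 ≡ 1507 (mod 2201)
3^2048 ≡ 1507^2 = 2271049 ≡ 1818 (mod 2201)
2200 = 2048 + 128 + 16 + 8 in binary powers of 2.
So 3^2200 ≡ 1818 · 1787 · 1764 · 2159 ≡ 1110 (mod 2201).
Since 1110 ≠ 1, base 3 is a Fermat witness: 2201 is composite.

1110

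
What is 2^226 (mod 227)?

1

2^1 ≡ 2 (mod 227)
2^2 ≡ 2^2 = 4 ≡ 4 (mod 227)
2^4 ≡ 4^2 = 16 ≡ 16 (mod 227)
2^8 ≡ 16^2 = 256 ≡ 29 (mod 227)
2^16 ≡ 29^2 = 841 ≡ 160 (mod 227)
2^32 ≡ 160^2 = 25600 ≡ 176 (mod 227)
2^64 ≡ 176^2 = 30976 ≡ 104 (mod 227)
2^128 ≡ 104^2 = 10816 ≡ 147 (mod 227)
226 = 128 + 64 + 32 + 2 in binary powers of 2.
So 2^226 ≡ 147 · 104 · 176 · 4 ≡ 1 (mod 227).
Since the result is 1, base 2 gives no evidence that 227 is composite.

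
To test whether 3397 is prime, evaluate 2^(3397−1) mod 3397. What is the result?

2^1 ≡ 2 (mod 3397)
2^2 ≡ 2^2 = 4 ≡ 4 (mod 3397)
2^4 ≡ 4^2 = 16 ≡ 16 (mod 3397)
2^8 ≡ 16^2 = 256 ≡ 256 (mod 3397)
2^16 ≡ 256^2 = 65536 ≡ 993 (mod 3397)
2^32 ≡ 993^2 = 986049 ≡ 919 (mod 3397)
2^64 ≡ 919^2 = 844561 ≡ 2105 (mod 3397)
2^128 ≡ 2105^2 = 4431025 ≡ 1337 (mod 3397)
2^256 ≡ 1337^2 = 1787569 ≡ 747 (mod 3397)
2^512 ≡ 747^2 = 558009 ≡ 901 (mod 3397)
2^1024 ≡ 901^2 = 811801 ≡ 3315 (mod 3397)
2^2048 ≡ 3315^2 = 10989225 ≡ 3327 (mod 3397)
3396 = 2048 + 1024 + 256 + 64 + 4 in binary powers of 2.
So 2^3396 ≡ 3327 · 3315 · 747 · 2105 · 16 ≡ 2062 (mod 3397).
Since 2062 ≠ 1, base 2 is a Fermat witness: 3397 is composite.

2062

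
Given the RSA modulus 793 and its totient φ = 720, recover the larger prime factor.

φ(n) = (p−1)(q−1) = n − (p+q) + 1, so p + q = 793 − 720 + 1 = 74.
p and q are the roots of t² − 74t + 793 = 0.
Discriminant: 74² − 4·793 = 5476 − 3172 = 2304; √2304 = 48.
q = (74 − 48)/2 = 13, p = (74 + 48)/2 = 61.
Check: 13 · 61 = 793.

61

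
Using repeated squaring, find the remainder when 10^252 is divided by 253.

10^1 ≡ 10 (mod 253)
10^2 ≡ 10^2 = 100 ≡ 100 (mod 253)
10^4 ≡ 100^2 = 10000 ≡ 133 (mod 253)
10^8 ≡ 133^2 = 17689 ≡ 232 (mod 253)
10^16 ≡ 232^2 = 53824 ≡ 188 (mod 253)
10^32 ≡ 188^2 = 35344 ≡ 177 (mod 253)
10^64 ≡ 177^2 = 31329 ≡ 210 (mod 253)
10^128 ≡ 210^2 = 44100 ≡ 78 (mod 253)
252 = 128 + 64 + 32 + 16 + 8 + 4 in binary powers of 2.
So 10^252 ≡ 78 · 210 · 177 · 188 · 232 · 133 ≡ 177 (mod 253).
Since 177 ≠ 1, base 10 is a Fermat witness: 253 is composite.

177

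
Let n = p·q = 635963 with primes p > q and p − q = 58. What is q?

Since p = q + 58, we have 635963 = q(q + 58), so q² + 58q − 635963 = 0.
Discriminant: 58² + 4·635963 = 3364 + 2543852 = 2547216; √2547216 = 1596.
q = (−58 + 1596)/2 = 769, and p = q + 58 = 827.
Check: 769 · 827 = 635963.

769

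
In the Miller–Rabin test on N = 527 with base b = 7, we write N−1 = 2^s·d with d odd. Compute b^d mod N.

527 − 1 = 526 = 2^1 · 263, so d = 263.
7^1 ≡ 7 (mod 527)
7^2 ≡ 7^2 = 49 ≡ 49 (mod 527)
7^4 ≡ 49^2 = 2401 ≡ 293 (mod 527)
7^8 ≡ 293^2 = 85849 ≡ 475 (mod 527)
7^16 ≡ 475^2 = 225625 ≡ 69 (mod 527)
7^32 ≡ 69^2 = 4761 ≡ 18 (mod 527)
7^64 ≡ 18^2 = 324 ≡ 324 (mod 527)
7^128 ≡ 324^2 = 104976 ≡ 103 (mod 527)
7^256 ≡ 103^2 = 10609 ≡ 69 (mod 527)
263 = 256 + 4 + 2 + 1 in binary powers of 2.
So 7^263 ≡ 69 · 293 · 49 · 7 ≡ 165 (mod 527).
Squaring chain: 165; never reaches −1, so base 7 is a Miller–Rabin witness that 527 is composite.

165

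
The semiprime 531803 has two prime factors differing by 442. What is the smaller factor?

541

Since p = q + 442, we have 531803 = q(q + 442), so q² + 442q − 531803 = 0.
Discriminant: 442² + 4·531803 = 195364 + 2127212 = 2322576; √2322576 = 1524.
q = (−442 + 1524)/2 = 541, and p = q + 442 = 983.
Check: 541 · 983 = 531803.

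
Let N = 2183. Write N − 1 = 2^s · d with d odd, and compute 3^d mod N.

2063

2183 − 1 = 2182 = 2^1 · 1091, so d = 1091.
3^1 ≡ 3 (mod 2183)
3^2 ≡ 3^2 = 9 ≡ 9 (mod 2183)
3^4 ≡ 9^2 = 81 ≡ 81 (mod 2183)
3^8 ≡ 81^2 = 6561 ≡ 12 (mod 2183)
3^16 ≡ 12^2 = 144 ≡ 144 (mod 2183)
3^32 ≡ 144^2 = 20736 ≡ 1089 (mod 2183)
3^64 ≡ 1089^2 = 1185921 ≡ 552 (mod 2183)
3^128 ≡ 552^2 = 304704 ≡ 1267 (mod 2183)
3^256 ≡ 1267^2 = 1605289 ≡ 784 (mod 2183)
3^512 ≡ 784^2 = 614656 ≡ 1233 (mod 2183)
3^1024 ≡ 1233^2 = 1520289 ≡ 921 (mod 2183)
1091 = 1024 + 64 + 2 + 1 in binary powers of 2.
So 3^1091 ≡ 921 · 552 · 9 · 3 ≡ 2063 (mod 2183).
Squaring chain: 2063; never reaches −1, so base 3 is a Miller–Rabin witness that 2183 is composite.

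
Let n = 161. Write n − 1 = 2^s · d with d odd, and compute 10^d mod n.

19

161 − 1 = 160 = 2^5 · 5, so d = 5.
10^1 ≡ 10 (mod 161)
10^2 ≡ 10^2 = 100 ≡ 100 (mod 161)
10^4 ≡ 100^2 = 10000 ≡ 18 (mod 161)
5 = 4 + 1 in binary powers of 2.
So 10^5 ≡ 18 · 10 ≡ 19 (mod 161).
Squaring chain: 19 → 39 → 72 → 32 → 58; never reaches −1, so base 10 is a Miller–Rabin witness that 161 is composite.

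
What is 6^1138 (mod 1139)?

920

6^1 ≡ 6 (mod 1139)
6^2 ≡ 6^2 = 36 ≡ 36 (mod 1139)
6^4 ≡ 36^2 = 1296 ≡ 157 (mod 1139)
6^8 ≡ 157^2 = 24649 ≡ 730 (mod 1139)
6^16 ≡ 730^2 = 532900 ≡ 987 (mod 1139)
6^32 ≡ 987^2 = 974169 ≡ 324 (mod 1139)
6^64 ≡ 324^2 = 104976 ≡ 188 (mod 1139)
6^128 ≡ 188^2 = 35344 ≡ 35 (mod 1139)
6^256 ≡ 35^2 = 1225 ≡ 86 (mod 1139)
6^512 ≡ 86^2 = 7396 ≡ 562 (mod 1139)
6^1024 ≡ 562^2 = 315844 ≡ 341 (mod 1139)
1138 = 1024 + 64 + 32 + 16 + 2 in binary powers of 2.
So 6^1138 ≡ 341 · 188 · 324 · 987 · 36 ≡ 920 (mod 1139).
Since 920 ≠ 1, base 6 is a Fermat witness: 1139 is composite.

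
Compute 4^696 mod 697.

4^1 ≡ 4 (mod 697)
4^2 ≡ 4^2 = 16 ≡ 16 (mod 697)
4^4 ≡ 16^2 = 256 ≡ 256 (mod 697)
4^8 ≡ 256^2 = 65536 ≡ 18 (mod 697)
4^16 ≡ 18^2 = 324 ≡ 324 (mod 697)
4^32 ≡ 324^2 = 104976 ≡ 426 (mod 697)
4^64 ≡ 426^2 = 181476 ≡ 256 (mod 697)
4^128 ≡ 256^2 = 65536 ≡ 18 (mod 697)
4^256 ≡ 18^2 = 324 ≡ 324 (mod 697)
4^512 ≡ 324^2 = 104976 ≡ 426 (mod 697)
696 = 512 + 128 + 32 + 16 + 8 in binary powers of 2.
So 4^696 ≡ 426 · 18 · 426 · 324 · 18 ≡ 324 (mod 697).
Since 324 ≠ 1, base 4 is a Fermat witness: 697 is composite.

324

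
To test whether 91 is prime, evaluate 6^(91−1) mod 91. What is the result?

6^1 ≡ 6 (mod 91)
6^2 ≡ 6^2 = 36 ≡ 36 (mod 91)
6^4 ≡ 36^2 = 1296 ≡ 22 (mod 91)
6^8 ≡ 22^2 = 484 ≡ 29 (mod 91)
6^16 ≡ 29^2 = 841 ≡ 22 (mod 91)
6^32 ≡ 22^2 = 484 ≡ 29 (mod 91)
6^64 ≡ 29^2 = 841 ≡ 22 (mod 91)
90 = 64 + 16 + 8 + 2 in binary powers of 2.
So 6^90 ≡ 22 · 22 · 29 · 36 ≡ 64 (mod 91).
Since 64 ≠ 1, base 6 is a Fermat witness: 91 is composite.

64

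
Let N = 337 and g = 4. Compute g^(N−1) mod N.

4^1 ≡ 4 (mod 337)
4^2 ≡ 4^2 = 16 ≡ 16 (mod 337)
4^4 ≡ 16^2 = 256 ≡ 256 (mod 337)
4^8 ≡ 256^2 = 65536 ≡ 158 (mod 337)
4^16 ≡ 158^2 = 24964 ≡ 26 (mod 337)
4^32 ≡ 26^2 = 676 ≡ 2 (mod 337)
4^64 ≡ 2^2 = 4 ≡ 4 (mod 337)
4^128 ≡ 4^2 = 16 ≡ 16 (mod 337)
4^256 ≡ 16^2 = 256 ≡ 256 (mod 337)
336 = 256 + 64 + 16 in binary powers of 2.
So 4^336 ≡ 256 · 4 · 26 ≡ 1 (mod 337).
Since the result is 1, base 4 gives no evidence that 337 is composite.

1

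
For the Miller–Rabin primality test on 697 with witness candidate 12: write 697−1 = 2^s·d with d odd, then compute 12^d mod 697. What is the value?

697 − 1 = 696 = 2^3 · 87, so d = 87.
12^1 ≡ 12 (mod 697)
12^2 ≡ 12^2 = 144 ≡ 144 (mod 697)
12^4 ≡ 144^2 = 20736 ≡ 523 (mod 697)
12^8 ≡ 523^2 = 273529 ≡ 305 (mod 697)
12^16 ≡ 305^2 = 93025 ≡ 324 (mod 697)
12^32 ≡ 324^2 = 104976 ≡ 426 (mod 697)
12^64 ≡ 426^2 = 181476 ≡ 256 (mod 697)
87 = 64 + 16 + 4 + 2 + 1 in binary powers of 2.
So 12^87 ≡ 256 · 324 · 523 · 144 · 12 ≡ 432 (mod 697).
Squaring chain: 432 → 525 → 310; never reaches −1, so base 12 is a Miller–Rabin witness that 697 is composite.

432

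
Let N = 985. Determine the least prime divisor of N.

5

985 is odd.
Digit sum 22, not divisible by 3.
Ends in 5: divisible by 5.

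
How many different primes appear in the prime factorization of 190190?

6

190190 = 2 · 95095
95095 = 5 · 19019
19019 = 7 · 2717
2717 = 11 · 247
247 = 13 · 19
190190 = 2 · 5 · 7 · 11 · 13 · 19, which has 6 distinct prime factors.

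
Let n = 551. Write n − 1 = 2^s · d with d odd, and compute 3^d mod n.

414

551 − 1 = 550 = 2^1 · 275, so d = 275.
3^1 ≡ 3 (mod 551)
3^2 ≡ 3^2 = 9 ≡ 9 (mod 551)
3^4 ≡ 9^2 = 81 ≡ 81 (mod 551)
3^8 ≡ 81^2 = 6561 ≡ 500 (mod 551)
3^16 ≡ 500^2 = 250000 ≡ 397 (mod 551)
3^32 ≡ 397^2 = 157609 ≡ 23 (mod 551)
3^64 ≡ 23^2 = 529 ≡ 529 (mod 551)
3^128 ≡ 529^2 = 279841 ≡ 484 (mod 551)
3^256 ≡ 484^2 = 234256 ≡ 81 (mod 551)
275 = 256 + 16 + 2 + 1 in binary powers of 2.
So 3^275 ≡ 81 · 397 · 9 · 3 ≡ 414 (mod 551).
Squaring chain: 414; never reaches −1, so base 3 is a Miller–Rabin witness that 551 is composite.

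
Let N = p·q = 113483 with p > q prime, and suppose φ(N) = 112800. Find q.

φ(n) = (p−1)(q−1) = n − (p+q) + 1, so p + q = 113483 − 112800 + 1 = 684.
p and q are the roots of t² − 684t + 113483 = 0.
Discriminant: 684² − 4·113483 = 467856 − 453932 = 13924; √13924 = 118.
q = (684 − 118)/2 = 283, p = (684 + 118)/2 = 401.
Check: 283 · 401 = 113483.

283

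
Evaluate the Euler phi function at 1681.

1640

Factor: 1681 = 41^2.
φ(1681) = 41^1·(41−1) = 1640.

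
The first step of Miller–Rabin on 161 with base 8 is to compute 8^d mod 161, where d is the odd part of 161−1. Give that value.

85

161 − 1 = 160 = 2^5 · 5, so d = 5.
8^1 ≡ 8 (mod 161)
8^2 ≡ 8^2 = 64 ≡ 64 (mod 161)
8^4 ≡ 64^2 = 4096 ≡ 71 (mod 161)
5 = 4 + 1 in binary powers of 2.
So 8^5 ≡ 71 · 8 ≡ 85 (mod 161).
Squaring chain: 85 → 141 → 78 → 127 → 29; never reaches −1, so base 8 is a Miller–Rabin witness that 161 is composite.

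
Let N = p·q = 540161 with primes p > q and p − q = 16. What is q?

727

Since p = q + 16, we have 540161 = q(q + 16), so q² + 16q − 540161 = 0.
Discriminant: 16² + 4·540161 = 256 + 2160644 = 2160900; √2160900 = 1470.
q = (−16 + 1470)/2 = 727, and p = q + 16 = 743.
Check: 727 · 743 = 540161.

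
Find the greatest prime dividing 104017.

59

104017 = 41 · 2537
2537 = 43 · 59
59 is prime.
So 104017 = 41 · 43 · 59; the largest prime factor is 59.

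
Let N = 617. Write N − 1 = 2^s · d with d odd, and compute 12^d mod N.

617 − 1 = 616 = 2^3 · 77, so d = 77.
12^1 ≡ 12 (mod 617)
12^2 ≡ 12^2 = 144 ≡ 144 (mod 617)
12^4 ≡ 144^2 = 20736 ≡ 375 (mod 617)
12^8 ≡ 375^2 = 140625 ≡ 566 (mod 617)
12^16 ≡ 566^2 = 320356 ≡ 133 (mod 617)
12^32 ≡ 133^2 = 17689 ≡ 413 (mod 617)
12^64 ≡ 413^2 = 170569 ≡ 277 (mod 617)
77 = 64 + 8 + 4 + 1 in binary powers of 2.
So 12^77 ≡ 277 · 566 · 375 · 12 ≡ 478 (mod 617).
Squaring chain: 478 → 194 → 616; reaches −1, so base 12 does not prove 617 composite.

478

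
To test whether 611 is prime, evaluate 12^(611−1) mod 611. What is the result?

118

12^1 ≡ 12 (mod 611)
12^2 ≡ 12^2 = 144 ≡ 144 (mod 611)
12^4 ≡ 144^2 = 20736 ≡ 573 (mod 611)
12^8 ≡ 573^2 = 328329 ≡ 222 (mod 611)
12^16 ≡ 222^2 = 49284 ≡ 404 (mod 611)
12^32 ≡ 404^2 = 163216 ≡ 79 (mod 611)
12^64 ≡ 79^2 = 6241 ≡ 131 (mod 611)
12^128 ≡ 131^2 = 17161 ≡ 53 (mod 611)
12^256 ≡ 53^2 = 2809 ≡ 365 (mod 611)
12^512 ≡ 365^2 = 133225 ≡ 27 (mod 611)
610 = 512 + 64 + 32 + 2 in binary powers of 2.
So 12^610 ≡ 27 · 131 · 79 · 144 ≡ 118 (mod 611).
Since 118 ≠ 1, base 12 is a Fermat witness: 611 is composite.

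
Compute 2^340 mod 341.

2^1 ≡ 2 (mod 341)
2^2 ≡ 2^2 = 4 ≡ 4 (mod 341)
2^4 ≡ 4^2 = 16 ≡ 16 (mod 341)
2^8 ≡ 16^2 = 256 ≡ 256 (mod 341)
2^16 ≡ 256^2 = 65536 ≡ 64 (mod 341)
2^32 ≡ 64^2 = 4096 ≡ 4 (mod 341)
2^64 ≡ 4^2 = 16 ≡ 16 (mod 341)
2^128 ≡ 16^2 = 256 ≡ 256 (mod 341)
2^256 ≡ 256^2 = 65536 ≡ 64 (mod 341)
340 = 256 + 64 + 16 + 4 in binary powers of 2.
So 2^340 ≡ 64 · 16 · 64 · 16 ≡ 1 (mod 341).
Since the result is 1, base 2 gives no evidence that 341 is composite.

1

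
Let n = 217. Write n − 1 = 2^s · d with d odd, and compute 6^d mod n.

216

217 − 1 = 216 = 2^3 · 27, so d = 27.
6^1 ≡ 6 (mod 217)
6^2 ≡ 6^2 = 36 ≡ 36 (mod 217)
6^4 ≡ 36^2 = 1296 ≡ 211 (mod 217)
6^8 ≡ 211^2 = 44521 ≡ 36 (mod 217)
6^16 ≡ 36^2 = 1296 ≡ 211 (mod 217)
27 = 16 + 8 + 2 + 1 in binary powers of 2.
So 6^27 ≡ 211 · 36 · 36 · 6 ≡ 216 (mod 217).
Since 6^d ≡ 216 (mod 217), base 6 does not prove 217 composite.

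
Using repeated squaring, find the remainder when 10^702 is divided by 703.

1

10^1 ≡ 10 (mod 703)
10^2 ≡ 10^2 = 100 ≡ 100 (mod 703)
10^4 ≡ 100^2 = 10000 ≡ 158 (mod 703)
10^8 ≡ 158^2 = 24964 ≡ 359 (mod 703)
10^16 ≡ 359^2 = 128881 ≡ 232 (mod 703)
10^32 ≡ 232^2 = 53824 ≡ 396 (mod 703)
10^64 ≡ 396^2 = 156816 ≡ 47 (mod 703)
10^128 ≡ 47^2 = 2209 ≡ 100 (mod 703)
10^256 ≡ 100^2 = 10000 ≡ 158 (mod 703)
10^512 ≡ 158^2 = 24964 ≡ 359 (mod 703)
702 = 512 + 128 + 32 + 16 + 8 + 4 + 2 in binary powers of 2.
So 10^702 ≡ 359 · 100 · 396 · 232 · 359 · 158 · 100 ≡ 1 (mod 703).
Since the result is 1, base 10 gives no evidence that 703 is composite.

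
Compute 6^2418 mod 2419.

1673

6^1 ≡ 6 (mod 2419)
6^2 ≡ 6^2 = 36 ≡ 36 (mod 2419)
6^4 ≡ 36^2 = 1296 ≡ 1296 (mod 2419)
6^8 ≡ 1296^2 = 1679616 ≡ 830 (mod 2419)
6^16 ≡ 830^2 = 688900 ≡ 1904 (mod 2419)
6^32 ≡ 1904^2 = 3625216 ≡ 1554 (mod 2419)
6^64 ≡ 1554^2 = 2414916 ≡ 754 (mod 2419)
6^128 ≡ 754^2 = 568516 ≡ 51 (mod 2419)
6^256 ≡ 51^2 = 2601 ≡ 182 (mod 2419)
6^512 ≡ 182^2 = 33124 ≡ 1677 (mod 2419)
6^1024 ≡ 1677^2 = 2812329 ≡ 1451 (mod 2419)
6^2048 ≡ 1451^2 = 2105401 ≡ 871 (mod 2419)
2418 = 2048 + 256 + 64 + 32 + 16 + 2 in binary powers of 2.
So 6^2418 ≡ 871 · 182 · 754 · 1554 · 1904 · 36 ≡ 1673 (mod 2419).
Since 1673 ≠ 1, base 6 is a Fermat witness: 2419 is composite.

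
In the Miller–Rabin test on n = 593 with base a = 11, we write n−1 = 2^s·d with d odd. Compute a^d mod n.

593 − 1 = 592 = 2^4 · 37, so d = 37.
11^1 ≡ 11 (mod 593)
11^2 ≡ 11^2 = 121 ≡ 121 (mod 593)
11^4 ≡ 121^2 = 14641 ≡ 409 (mod 593)
11^8 ≡ 409^2 = 167281 ≡ 55 (mod 593)
11^16 ≡ 55^2 = 3025 ≡ 60 (mod 593)
11^32 ≡ 60^2 = 3600 ≡ 42 (mod 593)
37 = 32 + 4 + 1 in binary powers of 2.
So 11^37 ≡ 42 · 409 · 11 ≡ 384 (mod 593).
Squaring chain: 384 → 392 → 77 → 592; reaches −1, so base 11 does not prove 593 composite.

384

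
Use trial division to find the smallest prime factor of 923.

923 is odd.
Digit sum 14, not divisible by 3.
Ends in 3: not divisible by 5.
7: 923 = 7·131 + 6
11: 923 = 11·83 + 10
13: 923 = 13·71

13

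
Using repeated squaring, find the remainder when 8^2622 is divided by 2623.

613

8^1 ≡ 8 (mod 2623)
8^2 ≡ 8^2 = 64 ≡ 64 (mod 2623)
8^4 ≡ 64^2 = 4096 ≡ 1473 (mod 2623)
8^8 ≡ 1473^2 = 2169729 ≡ 508 (mod 2623)
8^16 ≡ 508^2 = 258064 ≡ 1010 (mod 2623)
8^32 ≡ 1010^2 = 1020100 ≡ 2376 (mod 2623)
8^64 ≡ 2376^2 = 5645376 ≡ 680 (mod 2623)
8^128 ≡ 680^2 = 462400 ≡ 752 (mod 2623)
8^256 ≡ 752^2 = 565504 ≡ 1559 (mod 2623)
8^512 ≡ 1559^2 = 2430481 ≡ 1583 (mod 2623)
8^1024 ≡ 1583^2 = 2505889 ≡ 924 (mod 2623)
8^2048 ≡ 924^2 = 853776 ≡ 1301 (mod 2623)
2622 = 2048 + 512 + 32 + 16 + 8 + 4 + 2 in binary powers of 2.
So 8^2622 ≡ 1301 · 1583 · 2376 · 1010 · 508 · 1473 · 64 ≡ 613 (mod 2623).
Since 613 ≠ 1, base 8 is a Fermat witness: 2623 is composite.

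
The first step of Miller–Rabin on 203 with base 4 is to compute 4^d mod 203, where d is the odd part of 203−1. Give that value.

93

203 − 1 = 202 = 2^1 · 101, so d = 101.
4^1 ≡ 4 (mod 203)
4^2 ≡ 4^2 = 16 ≡ 16 (mod 203)
4^4 ≡ 16^2 = 256 ≡ 53 (mod 203)
4^8 ≡ 53^2 = 2809 ≡ 170 (mod 203)
4^16 ≡ 170^2 = 28900 ≡ 74 (mod 203)
4^32 ≡ 74^2 = 5476 ≡ 198 (mod 203)
4^64 ≡ 198^2 = 39204 ≡ 25 (mod 203)
101 = 64 + 32 + 4 + 1 in binary powers of 2.
So 4^101 ≡ 25 · 198 · 53 · 4 ≡ 93 (mod 203).
Squaring chain: 93; never reaches −1, so base 4 is a Miller–Rabin witness that 203 is composite.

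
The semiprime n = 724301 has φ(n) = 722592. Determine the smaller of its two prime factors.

773

φ(n) = (p−1)(q−1) = n − (p+q) + 1, so p + q = 724301 − 722592 + 1 = 1710.
p and q are the roots of t² − 1710t + 724301 = 0.
Discriminant: 1710² − 4·724301 = 2924100 − 2897204 = 26896; √26896 = 164.
q = (1710 − 164)/2 = 773, p = (1710 + 164)/2 = 937.
Check: 773 · 937 = 724301.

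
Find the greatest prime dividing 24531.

37

24531 = 3 · 8177
8177 = 13 · 629
629 = 17 · 37
37 is prime.
So 24531 = 3 · 13 · 17 · 37; the largest prime factor is 37.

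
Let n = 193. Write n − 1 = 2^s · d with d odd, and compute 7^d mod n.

193 − 1 = 192 = 2^6 · 3, so d = 3.
7^1 ≡ 7 (mod 193)
7^2 ≡ 7^2 = 49 ≡ 49 (mod 193)
3 = 2 + 1 in binary powers of 2.
So 7^3 ≡ 49 · 7 ≡ 150 (mod 193).
Squaring chain: 150 → 112 → 192 → 1 → 1 → 1; reaches −1, so base 7 does not prove 193 composite.

150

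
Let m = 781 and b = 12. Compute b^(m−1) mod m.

529

12^1 ≡ 12 (mod 781)
12^2 ≡ 12^2 = 144 ≡ 144 (mod 781)
12^4 ≡ 144^2 = 20736 ≡ 430 (mod 781)
12^8 ≡ 430^2 = 184900 ≡ 584 (mod 781)
12^16 ≡ 584^2 = 341056 ≡ 540 (mod 781)
12^32 ≡ 540^2 = 291600 ≡ 287 (mod 781)
12^64 ≡ 287^2 = 82369 ≡ 364 (mod 781)
12^128 ≡ 364^2 = 132496 ≡ 507 (mod 781)
12^256 ≡ 507^2 = 257049 ≡ 100 (mod 781)
12^512 ≡ 100^2 = 10000 ≡ 628 (mod 781)
780 = 512 + 256 + 8 + 4 in binary powers of 2.
So 12^780 ≡ 628 · 100 · 584 · 430 ≡ 529 (mod 781).
Since 529 ≠ 1, base 12 is a Fermat witness: 781 is composite.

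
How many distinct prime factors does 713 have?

713 = 23 · 31
713 = 23 · 31, which has 2 distinct prime factors.

2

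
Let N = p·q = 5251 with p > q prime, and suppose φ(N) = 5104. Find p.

89

φ(n) = (p−1)(q−1) = n − (p+q) + 1, so p + q = 5251 − 5104 + 1 = 148.
p and q are the roots of t² − 148t + 5251 = 0.
Discriminant: 148² − 4·5251 = 21904 − 21004 = 900; √900 = 30.
q = (148 − 30)/2 = 59, p = (148 + 30)/2 = 89.
Check: 59 · 89 = 5251.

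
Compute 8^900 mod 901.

169

8^1 ≡ 8 (mod 901)
8^2 ≡ 8^2 = 64 ≡ 64 (mod 901)
8^4 ≡ 64^2 = 4096 ≡ 492 (mod 901)
8^8 ≡ 492^2 = 242064 ≡ 596 (mod 901)
8^16 ≡ 596^2 = 355216 ≡ 222 (mod 901)
8^32 ≡ 222^2 = 49284 ≡ 630 (mod 901)
8^64 ≡ 630^2 = 396900 ≡ 460 (mod 901)
8^128 ≡ 460^2 = 211600 ≡ 766 (mod 901)
8^256 ≡ 766^2 = 586756 ≡ 205 (mod 901)
8^512 ≡ 205^2 = 42025 ≡ 579 (mod 901)
900 = 512 + 256 + 128 + 4 in binary powers of 2.
So 8^900 ≡ 579 · 205 · 766 · 492 ≡ 169 (mod 901).
Since 169 ≠ 1, base 8 is a Fermat witness: 901 is composite.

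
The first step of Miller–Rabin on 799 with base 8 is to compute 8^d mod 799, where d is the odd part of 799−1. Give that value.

799 − 1 = 798 = 2^1 · 399, so d = 399.
8^1 ≡ 8 (mod 799)
8^2 ≡ 8^2 = 64 ≡ 64 (mod 799)
8^4 ≡ 64^2 = 4096 ≡ 101 (mod 799)
8^8 ≡ 101^2 = 10201 ≡ 613 (mod 799)
8^16 ≡ 613^2 = 375769 ≡ 239 (mod 799)
8^32 ≡ 239^2 = 57121 ≡ 392 (mod 799)
8^64 ≡ 392^2 = 153664 ≡ 256 (mod 799)
8^128 ≡ 256^2 = 65536 ≡ 18 (mod 799)
8^256 ≡ 18^2 = 324 ≡ 324 (mod 799)
399 = 256 + 128 + 8 + 4 + 2 + 1 in binary powers of 2.
So 8^399 ≡ 324 · 18 · 613 · 101 · 64 · 8 ≡ 49 (mod 799).
Squaring chain: 49; never reaches −1, so base 8 is a Miller–Rabin witness that 799 is composite.

49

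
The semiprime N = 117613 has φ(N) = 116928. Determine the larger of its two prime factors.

φ(n) = (p−1)(q−1) = n − (p+q) + 1, so p + q = 117613 − 116928 + 1 = 686.
p and q are the roots of t² − 686t + 117613 = 0.
Discriminant: 686² − 4·117613 = 470596 − 470452 = 144; √144 = 12.
q = (686 − 12)/2 = 337, p = (686 + 12)/2 = 349.
Check: 337 · 349 = 117613.

349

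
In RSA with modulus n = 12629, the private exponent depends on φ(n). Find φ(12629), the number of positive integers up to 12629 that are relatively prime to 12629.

12384

Factor: 12629 = 73 · 173.
φ(12629) = (73−1) · (173−1) = 72 · 172 = 12384.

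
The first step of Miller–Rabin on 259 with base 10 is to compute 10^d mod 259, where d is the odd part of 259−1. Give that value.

259 − 1 = 258 = 2^1 · 129, so d = 129.
10^1 ≡ 10 (mod 259)
10^2 ≡ 10^2 = 100 ≡ 100 (mod 259)
10^4 ≡ 100^2 = 10000 ≡ 158 (mod 259)
10^8 ≡ 158^2 = 24964 ≡ 100 (mod 259)
10^16 ≡ 100^2 = 10000 ≡ 158 (mod 259)
10^32 ≡ 158^2 = 24964 ≡ 100 (mod 259)
10^64 ≡ 100^2 = 10000 ≡ 158 (mod 259)
10^128 ≡ 158^2 = 24964 ≡ 100 (mod 259)
129 = 128 + 1 in binary powers of 2.
So 10^129 ≡ 100 · 10 ≡ 223 (mod 259).
Squaring chain: 223; never reaches −1, so base 10 is a Miller–Rabin witness that 259 is composite.

223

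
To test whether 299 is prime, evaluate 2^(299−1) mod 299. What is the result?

140

2^1 ≡ 2 (mod 299)
2^2 ≡ 2^2 = 4 ≡ 4 (mod 299)
2^4 ≡ 4^2 = 16 ≡ 16 (mod 299)
2^8 ≡ 16^2 = 256 ≡ 256 (mod 299)
2^16 ≡ 256^2 = 65536 ≡ 55 (mod 299)
2^32 ≡ 55^2 = 3025 ≡ 35 (mod 299)
2^64 ≡ 35^2 = 1225 ≡ 29 (mod 299)
2^128 ≡ 29^2 = 841 ≡ 243 (mod 299)
2^256 ≡ 243^2 = 59049 ≡ 146 (mod 299)
298 = 256 + 32 + 8 + 2 in binary powers of 2.
So 2^298 ≡ 146 · 35 · 256 · 4 ≡ 140 (mod 299).
Since 140 ≠ 1, base 2 is a Fermat witness: 299 is composite.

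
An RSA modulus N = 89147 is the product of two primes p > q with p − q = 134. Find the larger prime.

373

Since p = q + 134, we have 89147 = q(q + 134), so q² + 134q − 89147 = 0.
Discriminant: 134² + 4·89147 = 17956 + 356588 = 374544; √374544 = 612.
q = (−134 + 612)/2 = 239, and p = q + 134 = 373.
Check: 239 · 373 = 89147.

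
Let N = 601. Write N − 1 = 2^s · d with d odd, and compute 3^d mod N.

1

601 − 1 = 600 = 2^3 · 75, so d = 75.
3^1 ≡ 3 (mod 601)
3^2 ≡ 3^2 = 9 ≡ 9 (mod 601)
3^4 ≡ 9^2 = 81 ≡ 81 (mod 601)
3^8 ≡ 81^2 = 6561 ≡ 551 (mod 601)
3^16 ≡ 551^2 = 303601 ≡ 96 (mod 601)
3^32 ≡ 96^2 = 9216 ≡ 201 (mod 601)
3^64 ≡ 201^2 = 40401 ≡ 134 (mod 601)
75 = 64 + 8 + 2 + 1 in binary powers of 2.
So 3^75 ≡ 134 · 551 · 9 · 3 ≡ 1 (mod 601).
Since 3^d ≡ 1 (mod 601), base 3 does not prove 601 composite.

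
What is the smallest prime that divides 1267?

7

1267 is odd.
Digit sum 16, not divisible by 3.
Ends in 7: not divisible by 5.
7: 1267 = 7·181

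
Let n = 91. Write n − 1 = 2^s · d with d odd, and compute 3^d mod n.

27

91 − 1 = 90 = 2^1 · 45, so d = 45.
3^1 ≡ 3 (mod 91)
3^2 ≡ 3^2 = 9 ≡ 9 (mod 91)
3^4 ≡ 9^2 = 81 ≡ 81 (mod 91)
3^8 ≡ 81^2 = 6561 ≡ 9 (mod 91)
3^16 ≡ 9^2 = 81 ≡ 81 (mod 91)
3^32 ≡ 81^2 = 6561 ≡ 9 (mod 91)
45 = 32 + 8 + 4 + 1 in binary powers of 2.
So 3^45 ≡ 9 · 9 · 81 · 3 ≡ 27 (mod 91).
Squaring chain: 27; never reaches −1, so base 3 is a Miller–Rabin witness that 91 is composite.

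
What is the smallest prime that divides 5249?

5249 is odd.
Digit sum 20, not divisible by 3.
Ends in 9: not divisible by 5.
7: 5249 = 7·749 + 6
11: 5249 = 11·477 + 2
13: 5249 = 13·403 + 10
17: 5249 = 17·308 + 13
19: 5249 = 19·276 + 5
23: 5249 = 23·228 + 5
29: 5249 = 29·181

29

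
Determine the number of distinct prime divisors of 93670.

93670 = 2 · 46835
46835 = 5 · 9367
9367 = 17 · 551
551 = 19 · 29
93670 = 2 · 5 · 17 · 19 · 29, which has 5 distinct prime factors.

5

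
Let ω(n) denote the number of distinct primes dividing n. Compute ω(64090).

5

64090 = 2 · 32045
32045 = 5 · 6409
6409 = 13 · 493
493 = 17 · 29
64090 = 2 · 5 · 13 · 17 · 29, which has 5 distinct prime factors.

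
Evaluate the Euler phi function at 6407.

6216

Factor: 6407 = 43 · 149.
φ(6407) = (43−1) · (149−1) = 42 · 148 = 6216.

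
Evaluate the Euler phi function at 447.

296

Factor: 447 = 3 · 149.
φ(447) = (3−1) · (149−1) = 2 · 148 = 296.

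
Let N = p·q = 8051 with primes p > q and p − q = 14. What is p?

Since p = q + 14, we have 8051 = q(q + 14), so q² + 14q − 8051 = 0.
Discriminant: 14² + 4·8051 = 196 + 32204 = 32400; √32400 = 180.
q = (−14 + 180)/2 = 83, and p = q + 14 = 97.
Check: 83 · 97 = 8051.

97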